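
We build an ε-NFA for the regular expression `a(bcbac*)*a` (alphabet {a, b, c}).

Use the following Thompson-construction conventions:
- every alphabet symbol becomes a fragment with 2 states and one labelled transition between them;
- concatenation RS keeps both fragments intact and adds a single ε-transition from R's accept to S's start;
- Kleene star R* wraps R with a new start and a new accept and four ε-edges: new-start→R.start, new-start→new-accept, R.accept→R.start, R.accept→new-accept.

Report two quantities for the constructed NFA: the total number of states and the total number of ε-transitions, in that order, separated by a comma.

18, 14

Per subexpression:
Each of the 7 symbol leaves contributes 2 states and 0 ε-transitions.
  c* : 4 states, 4 ε-transitions
  bcbac* : 12 states, 8 ε-transitions
  (bcbac*)* : 14 states, 12 ε-transitions
  a(bcbac*)*a : 18 states, 14 ε-transitions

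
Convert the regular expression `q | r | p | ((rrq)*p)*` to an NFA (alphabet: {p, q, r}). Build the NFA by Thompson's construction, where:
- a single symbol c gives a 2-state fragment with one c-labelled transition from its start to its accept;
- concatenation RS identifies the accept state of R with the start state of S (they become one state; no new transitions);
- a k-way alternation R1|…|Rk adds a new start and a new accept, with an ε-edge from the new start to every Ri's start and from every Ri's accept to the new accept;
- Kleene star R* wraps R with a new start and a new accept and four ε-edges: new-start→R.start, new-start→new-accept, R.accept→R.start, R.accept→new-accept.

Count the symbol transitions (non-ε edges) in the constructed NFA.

7

Building bottom-up:
Each of the 7 symbol leaves contributes exactly 1 symbol transition.
  rrq → 3 symbol transitions
  (rrq)* → 3 symbol transitions
  (rrq)*p → 4 symbol transitions
  ((rrq)*p)* → 4 symbol transitions
  q | r | p | ((rrq)*p)* → 7 symbol transitions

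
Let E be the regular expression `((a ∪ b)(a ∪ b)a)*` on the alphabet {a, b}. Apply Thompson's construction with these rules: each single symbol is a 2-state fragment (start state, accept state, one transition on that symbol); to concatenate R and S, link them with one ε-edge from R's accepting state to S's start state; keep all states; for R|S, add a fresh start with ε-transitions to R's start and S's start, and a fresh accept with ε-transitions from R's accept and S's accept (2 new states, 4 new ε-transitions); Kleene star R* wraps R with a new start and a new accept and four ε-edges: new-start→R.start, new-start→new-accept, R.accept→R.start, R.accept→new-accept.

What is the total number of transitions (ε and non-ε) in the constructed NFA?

19

Per subexpression:
Each of the 5 symbol leaves contributes 1 transition (1 symbol, 0 ε).
  a ∪ b = 6 transitions (2 symbol, 4 ε)
  a ∪ b = 6 transitions (2 symbol, 4 ε)
  (a ∪ b)(a ∪ b)a = 15 transitions (5 symbol, 10 ε)
  ((a ∪ b)(a ∪ b)a)* = 19 transitions (5 symbol, 14 ε)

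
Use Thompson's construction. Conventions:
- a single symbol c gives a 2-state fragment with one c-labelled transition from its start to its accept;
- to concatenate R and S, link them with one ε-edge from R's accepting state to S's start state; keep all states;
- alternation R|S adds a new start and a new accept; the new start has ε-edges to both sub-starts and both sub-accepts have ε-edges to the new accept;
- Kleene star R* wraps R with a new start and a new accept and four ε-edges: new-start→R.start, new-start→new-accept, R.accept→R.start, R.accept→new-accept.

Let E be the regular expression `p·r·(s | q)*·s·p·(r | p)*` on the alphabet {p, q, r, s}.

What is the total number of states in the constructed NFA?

By structural recursion:
Each of the 8 symbol leaves contributes a 2-state fragment.
  s | q → 6 states
  (s | q)* → 8 states
  r | p → 6 states
  (r | p)* → 8 states
  p·r·(s | q)*·s·p·(r | p)* → 24 states

24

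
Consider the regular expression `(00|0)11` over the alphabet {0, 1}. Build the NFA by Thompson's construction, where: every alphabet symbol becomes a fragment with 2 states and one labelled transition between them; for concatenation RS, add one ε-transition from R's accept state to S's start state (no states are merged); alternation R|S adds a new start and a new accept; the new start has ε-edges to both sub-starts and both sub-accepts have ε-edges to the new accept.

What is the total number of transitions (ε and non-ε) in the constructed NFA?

12

Per subexpression:
Each of the 5 symbol leaves contributes 1 transition (1 symbol, 0 ε).
  00 — 3 transitions (2 symbol, 1 ε)
  00|0 — 8 transitions (3 symbol, 5 ε)
  (00|0)11 — 12 transitions (5 symbol, 7 ε)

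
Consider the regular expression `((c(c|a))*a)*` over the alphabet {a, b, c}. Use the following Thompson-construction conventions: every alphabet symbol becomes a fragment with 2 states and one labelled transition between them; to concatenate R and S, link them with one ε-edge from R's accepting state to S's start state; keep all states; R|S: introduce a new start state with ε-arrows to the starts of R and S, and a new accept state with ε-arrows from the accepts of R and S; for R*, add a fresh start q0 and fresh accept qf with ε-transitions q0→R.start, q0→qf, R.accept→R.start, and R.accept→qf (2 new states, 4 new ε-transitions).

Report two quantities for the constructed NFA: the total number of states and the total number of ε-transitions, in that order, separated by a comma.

14, 14

Building bottom-up:
Each of the 4 symbol leaves contributes 2 states and 0 ε-transitions.
  c|a : 6 states, 4 ε-transitions
  c(c|a) : 8 states, 5 ε-transitions
  (c(c|a))* : 10 states, 9 ε-transitions
  (c(c|a))*a : 12 states, 10 ε-transitions
  ((c(c|a))*a)* : 14 states, 14 ε-transitions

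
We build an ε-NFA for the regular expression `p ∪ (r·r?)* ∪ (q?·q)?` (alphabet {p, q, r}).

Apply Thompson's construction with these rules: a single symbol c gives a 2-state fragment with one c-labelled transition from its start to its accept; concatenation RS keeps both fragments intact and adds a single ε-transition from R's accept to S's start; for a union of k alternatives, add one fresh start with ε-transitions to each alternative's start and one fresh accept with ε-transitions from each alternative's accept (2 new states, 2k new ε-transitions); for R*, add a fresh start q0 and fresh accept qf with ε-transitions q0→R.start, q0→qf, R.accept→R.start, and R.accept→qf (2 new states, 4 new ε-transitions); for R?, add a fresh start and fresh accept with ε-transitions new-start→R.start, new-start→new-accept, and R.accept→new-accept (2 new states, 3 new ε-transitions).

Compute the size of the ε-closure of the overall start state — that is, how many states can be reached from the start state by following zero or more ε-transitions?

Let C(F) = |ε-closure(F.start)| within fragment F, and note whether F accepts ε. Symbol fragments have C = 1 and do not accept ε. Then:
  r? → C = 1 (new start) + 1 (body) + 1 (new accept, via ε) = 3
  r·r? → same as the first factor's closure: C = 1
  (r·r?)* → new start has ε-edges to the inner start and to the new accept, so C = 2 + 1 = 3
  q? → C = 1 (new start) + 1 (body) + 1 (new accept, via ε) = 3
  q?·q → C = 3 + 1 = 4 (closure spills across the concat boundary because the left factor accepts ε)
  (q?·q)? → C = 1 (new start) + 4 (body) + 1 (new accept, via ε) = 6
  p ∪ (r·r?)* ∪ (q?·q)? → new start ε-reaches every alternative's start; at least one alternative accepts ε, so the union's new accept is reached too: C = 1 + 1 + 3 + 6 + 1 = 12

12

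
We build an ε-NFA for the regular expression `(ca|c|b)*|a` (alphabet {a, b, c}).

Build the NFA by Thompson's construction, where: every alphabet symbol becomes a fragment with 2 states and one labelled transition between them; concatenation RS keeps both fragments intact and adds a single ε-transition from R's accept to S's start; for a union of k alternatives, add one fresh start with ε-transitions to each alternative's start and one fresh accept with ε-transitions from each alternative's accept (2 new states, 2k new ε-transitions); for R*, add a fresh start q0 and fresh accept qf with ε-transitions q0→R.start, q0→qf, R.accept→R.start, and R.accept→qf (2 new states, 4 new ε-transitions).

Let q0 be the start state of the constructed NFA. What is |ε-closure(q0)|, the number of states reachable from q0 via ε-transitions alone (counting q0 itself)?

Work bottom-up. For each fragment F, track |ε-closure(F.start)| and whether F's accept lies in that closure (i.e. whether F accepts ε). A single-symbol fragment has closure size 1 and does not accept ε.
  ca → same as the first factor's closure: C = 1
  ca|c|b → C = 1 + 1 + 1 + 1 = 4 (the new accept is not ε-reachable since no branch accepts ε)
  (ca|c|b)* → the star's fresh start ε-reaches both the body's start and the fresh accept: C = 2 + 4 = 6
  (ca|c|b)*|a → C = 1 (new start) + (6 + 1) + 1 (new accept, since some branch ε-reaches its own accept) = 9

9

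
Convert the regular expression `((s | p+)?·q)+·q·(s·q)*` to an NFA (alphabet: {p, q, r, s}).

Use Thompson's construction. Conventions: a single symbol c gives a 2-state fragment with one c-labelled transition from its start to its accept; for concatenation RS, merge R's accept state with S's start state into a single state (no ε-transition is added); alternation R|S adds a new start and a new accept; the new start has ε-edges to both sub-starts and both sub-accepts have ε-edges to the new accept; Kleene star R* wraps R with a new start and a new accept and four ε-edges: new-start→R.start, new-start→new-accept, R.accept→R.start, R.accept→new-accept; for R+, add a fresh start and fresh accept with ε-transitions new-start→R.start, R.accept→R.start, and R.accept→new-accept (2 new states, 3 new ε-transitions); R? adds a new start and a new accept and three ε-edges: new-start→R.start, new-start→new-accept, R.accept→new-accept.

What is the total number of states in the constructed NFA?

By structural recursion:
Each of the 6 symbol leaves contributes a 2-state fragment.
  p+ = 4 states
  s | p+ = 8 states
  (s | p+)? = 10 states
  (s | p+)?·q = 11 states
  ((s | p+)?·q)+ = 13 states
  s·q = 3 states
  (s·q)* = 5 states
  ((s | p+)?·q)+·q·(s·q)* = 18 states

18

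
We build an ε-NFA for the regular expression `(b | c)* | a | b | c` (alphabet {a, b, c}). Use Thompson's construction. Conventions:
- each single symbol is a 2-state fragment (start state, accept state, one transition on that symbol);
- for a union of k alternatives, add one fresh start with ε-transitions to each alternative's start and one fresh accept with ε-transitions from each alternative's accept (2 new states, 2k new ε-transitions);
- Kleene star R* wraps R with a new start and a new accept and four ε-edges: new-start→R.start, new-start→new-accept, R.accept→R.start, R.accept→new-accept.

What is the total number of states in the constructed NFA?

Recursing over subexpressions:
Each of the 5 symbol leaves contributes a 2-state fragment.
  b | c — 6 states
  (b | c)* — 8 states
  (b | c)* | a | b | c — 16 states

16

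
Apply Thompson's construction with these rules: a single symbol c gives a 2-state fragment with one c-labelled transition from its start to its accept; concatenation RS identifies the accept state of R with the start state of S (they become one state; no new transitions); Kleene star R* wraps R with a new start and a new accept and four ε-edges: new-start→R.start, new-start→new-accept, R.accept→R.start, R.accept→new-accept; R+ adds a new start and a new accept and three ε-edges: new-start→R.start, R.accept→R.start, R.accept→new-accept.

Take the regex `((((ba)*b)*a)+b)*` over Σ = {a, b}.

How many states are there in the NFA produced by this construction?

Building bottom-up:
Each of the 5 symbol leaves contributes a 2-state fragment.
  ba = 3 states
  (ba)* = 5 states
  (ba)*b = 6 states
  ((ba)*b)* = 8 states
  ((ba)*b)*a = 9 states
  (((ba)*b)*a)+ = 11 states
  (((ba)*b)*a)+b = 12 states
  ((((ba)*b)*a)+b)* = 14 states

14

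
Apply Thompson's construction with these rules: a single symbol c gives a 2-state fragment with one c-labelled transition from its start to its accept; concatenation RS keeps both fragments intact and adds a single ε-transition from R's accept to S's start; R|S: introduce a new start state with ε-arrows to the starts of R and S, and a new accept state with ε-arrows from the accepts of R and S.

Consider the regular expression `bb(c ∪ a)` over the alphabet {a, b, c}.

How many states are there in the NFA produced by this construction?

10

Recursing over subexpressions:
Each of the 4 symbol leaves contributes a 2-state fragment.
  c ∪ a — 6 states
  bb(c ∪ a) — 10 states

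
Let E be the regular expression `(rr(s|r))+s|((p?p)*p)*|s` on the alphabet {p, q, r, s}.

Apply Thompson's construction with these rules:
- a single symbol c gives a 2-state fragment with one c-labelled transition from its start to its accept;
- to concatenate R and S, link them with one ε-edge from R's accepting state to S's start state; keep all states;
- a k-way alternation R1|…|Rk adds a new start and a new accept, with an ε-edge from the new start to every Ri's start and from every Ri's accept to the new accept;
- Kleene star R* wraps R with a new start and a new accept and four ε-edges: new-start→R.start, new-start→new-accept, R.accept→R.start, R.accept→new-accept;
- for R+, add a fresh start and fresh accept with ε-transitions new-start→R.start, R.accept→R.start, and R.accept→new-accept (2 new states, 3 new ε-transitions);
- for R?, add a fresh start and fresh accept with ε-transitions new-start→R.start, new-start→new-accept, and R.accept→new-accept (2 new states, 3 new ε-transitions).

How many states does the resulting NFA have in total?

By structural recursion:
Each of the 9 symbol leaves contributes a 2-state fragment.
  s|r — 6 states
  rr(s|r) — 10 states
  (rr(s|r))+ — 12 states
  (rr(s|r))+s — 14 states
  p? — 4 states
  p?p — 6 states
  (p?p)* — 8 states
  (p?p)*p — 10 states
  ((p?p)*p)* — 12 states
  (rr(s|r))+s|((p?p)*p)*|s — 30 states

30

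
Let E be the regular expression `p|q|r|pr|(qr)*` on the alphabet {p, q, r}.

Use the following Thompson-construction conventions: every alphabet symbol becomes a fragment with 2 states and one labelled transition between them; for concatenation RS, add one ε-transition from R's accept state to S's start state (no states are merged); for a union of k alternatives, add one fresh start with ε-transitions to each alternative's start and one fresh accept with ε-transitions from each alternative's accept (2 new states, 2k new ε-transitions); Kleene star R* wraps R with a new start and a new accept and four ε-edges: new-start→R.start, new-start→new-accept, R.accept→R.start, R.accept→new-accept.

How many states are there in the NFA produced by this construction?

By structural recursion:
Each of the 7 symbol leaves contributes a 2-state fragment.
  pr : 4 states
  qr : 4 states
  (qr)* : 6 states
  p|q|r|pr|(qr)* : 18 states

18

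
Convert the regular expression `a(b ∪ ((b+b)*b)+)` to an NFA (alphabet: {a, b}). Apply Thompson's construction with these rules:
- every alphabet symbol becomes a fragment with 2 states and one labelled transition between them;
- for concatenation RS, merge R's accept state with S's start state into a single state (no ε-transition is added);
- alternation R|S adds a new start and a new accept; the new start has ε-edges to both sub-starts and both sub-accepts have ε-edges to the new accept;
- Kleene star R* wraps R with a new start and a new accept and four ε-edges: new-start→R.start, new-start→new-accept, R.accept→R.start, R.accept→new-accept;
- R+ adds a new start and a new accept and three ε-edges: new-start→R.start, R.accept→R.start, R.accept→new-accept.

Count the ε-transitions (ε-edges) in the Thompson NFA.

14

By structural recursion:
Each of the 5 symbol leaves contributes 0 ε-transitions.
  b+ — 3 ε-transitions
  b+b — 3 ε-transitions
  (b+b)* — 7 ε-transitions
  (b+b)*b — 7 ε-transitions
  ((b+b)*b)+ — 10 ε-transitions
  b ∪ ((b+b)*b)+ — 14 ε-transitions
  a(b ∪ ((b+b)*b)+) — 14 ε-transitions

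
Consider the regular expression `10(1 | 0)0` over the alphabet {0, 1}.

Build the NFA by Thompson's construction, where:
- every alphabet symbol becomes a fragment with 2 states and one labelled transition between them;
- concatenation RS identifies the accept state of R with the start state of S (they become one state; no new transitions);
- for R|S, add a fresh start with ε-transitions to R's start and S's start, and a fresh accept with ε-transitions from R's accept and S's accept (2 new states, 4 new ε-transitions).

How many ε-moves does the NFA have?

4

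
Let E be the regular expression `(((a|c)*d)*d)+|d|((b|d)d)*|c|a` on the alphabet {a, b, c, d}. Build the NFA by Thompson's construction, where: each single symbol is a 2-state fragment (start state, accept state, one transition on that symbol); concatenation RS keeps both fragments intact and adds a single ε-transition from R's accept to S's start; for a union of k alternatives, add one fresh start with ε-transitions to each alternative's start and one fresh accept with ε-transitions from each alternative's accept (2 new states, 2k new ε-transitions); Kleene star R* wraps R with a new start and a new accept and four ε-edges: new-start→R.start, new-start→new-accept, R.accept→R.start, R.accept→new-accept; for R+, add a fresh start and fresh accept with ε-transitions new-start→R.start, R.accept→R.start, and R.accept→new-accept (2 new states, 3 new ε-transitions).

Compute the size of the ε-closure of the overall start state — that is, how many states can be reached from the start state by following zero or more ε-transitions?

20

Let C(F) = |ε-closure(F.start)| within fragment F, and note whether F accepts ε. Symbol fragments have C = 1 and do not accept ε. Then:
  a|c : new start ε-reaches every alternative's start; none of them accept ε, so the new accept is not reached: |ε-closure| = 1 + 1 + 1 = 3
  (a|c)* : new start has ε-edges to the inner start and to the new accept, so |ε-closure| = 2 + 3 = 5
  (a|c)*d : the left operand accepts ε, so the closure extends into the next operand (via the concat ε-link); |ε-closure| = 5 + 1 = 6
  ((a|c)*d)* : the star's fresh start ε-reaches both the body's start and the fresh accept: |ε-closure| = 2 + 6 = 8
  ((a|c)*d)*d : |ε-closure| = 8 + 1 = 9 (closure spills across the concat boundary because the left factor accepts ε)
  (((a|c)*d)*d)+ : |ε-closure| = 1 + 9 = 10 (the body doesn't accept ε, so the new accept is not reached)
  b|d : |ε-closure| = 1 + 1 + 1 = 3 (the new accept is not ε-reachable since no branch accepts ε)
  (b|d)d : same as the first factor's closure: |ε-closure| = 3
  ((b|d)d)* : the star's fresh start ε-reaches both the body's start and the fresh accept: |ε-closure| = 2 + 3 = 5
  (((a|c)*d)*d)+|d|((b|d)d)*|c|a : new start ε-reaches every alternative's start; at least one alternative accepts ε, so the union's new accept is reached too: |ε-closure| = 1 + 10 + 1 + 5 + 1 + 1 + 1 = 20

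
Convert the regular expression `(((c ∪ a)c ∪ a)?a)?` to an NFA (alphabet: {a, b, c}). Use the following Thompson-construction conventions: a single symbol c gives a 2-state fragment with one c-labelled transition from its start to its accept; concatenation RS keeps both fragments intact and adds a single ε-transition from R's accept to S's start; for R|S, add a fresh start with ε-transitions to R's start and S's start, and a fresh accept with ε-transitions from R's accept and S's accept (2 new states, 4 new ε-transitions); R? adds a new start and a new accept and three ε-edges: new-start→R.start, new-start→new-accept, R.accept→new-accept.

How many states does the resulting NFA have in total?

Bottom-up over the parse tree:
Each of the 5 symbol leaves contributes a 2-state fragment.
  c ∪ a : 6 states
  (c ∪ a)c : 8 states
  (c ∪ a)c ∪ a : 12 states
  ((c ∪ a)c ∪ a)? : 14 states
  ((c ∪ a)c ∪ a)?a : 16 states
  (((c ∪ a)c ∪ a)?a)? : 18 states

18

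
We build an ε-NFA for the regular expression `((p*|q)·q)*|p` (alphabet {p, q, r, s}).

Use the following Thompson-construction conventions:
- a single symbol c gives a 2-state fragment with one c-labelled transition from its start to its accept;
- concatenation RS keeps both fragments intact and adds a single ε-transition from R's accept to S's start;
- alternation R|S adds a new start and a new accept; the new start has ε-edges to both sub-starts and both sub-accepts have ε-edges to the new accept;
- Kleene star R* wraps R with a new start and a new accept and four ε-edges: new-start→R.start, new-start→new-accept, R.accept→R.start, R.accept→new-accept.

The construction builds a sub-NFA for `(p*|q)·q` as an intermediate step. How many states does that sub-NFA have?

10

Fragment for `(p*|q)·q`:
Each of the 3 symbol leaves contributes a 2-state fragment.
  p* : 4 states
  p*|q : 8 states
  (p*|q)·q : 10 states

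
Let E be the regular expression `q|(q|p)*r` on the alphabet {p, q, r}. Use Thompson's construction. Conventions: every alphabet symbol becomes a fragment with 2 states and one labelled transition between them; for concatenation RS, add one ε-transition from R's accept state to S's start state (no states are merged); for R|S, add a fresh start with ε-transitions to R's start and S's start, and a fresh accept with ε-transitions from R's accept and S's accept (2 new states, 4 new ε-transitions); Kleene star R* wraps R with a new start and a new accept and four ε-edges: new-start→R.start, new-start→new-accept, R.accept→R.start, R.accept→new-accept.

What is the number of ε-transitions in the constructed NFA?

13

Building bottom-up:
Each of the 4 symbol leaves contributes 0 ε-transitions.
  q|p → 4 ε-transitions
  (q|p)* → 8 ε-transitions
  (q|p)*r → 9 ε-transitions
  q|(q|p)*r → 13 ε-transitions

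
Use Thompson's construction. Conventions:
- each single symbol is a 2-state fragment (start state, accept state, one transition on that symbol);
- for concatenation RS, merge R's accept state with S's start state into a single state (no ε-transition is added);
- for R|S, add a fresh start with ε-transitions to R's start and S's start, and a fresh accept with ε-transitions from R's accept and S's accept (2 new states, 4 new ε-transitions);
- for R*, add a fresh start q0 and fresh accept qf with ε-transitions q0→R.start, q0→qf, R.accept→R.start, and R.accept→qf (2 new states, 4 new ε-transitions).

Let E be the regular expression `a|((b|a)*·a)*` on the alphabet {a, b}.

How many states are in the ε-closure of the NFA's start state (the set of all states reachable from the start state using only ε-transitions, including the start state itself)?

Let C(F) = |ε-closure(F.start)| within fragment F, and note whether F accepts ε. Symbol fragments have C = 1 and do not accept ε. Then:
  b|a — new start ε-reaches every alternative's start; none of them accept ε, so the new accept is not reached: C = 1 + 1 + 1 = 3
  (b|a)* — the star's fresh start ε-reaches both the body's start and the fresh accept: C = 2 + 3 = 5
  (b|a)*·a — the left operand accepts ε, so the closure extends into the next operand (the shared merged state is already counted); C = 5 + (1−1) = 5
  ((b|a)*·a)* — C = 1 (new start) + 5 (body) + 1 (new accept) = 7
  a|((b|a)*·a)* — C = 1 (new start) + (1 + 7) + 1 (new accept, since some branch ε-reaches its own accept) = 10

10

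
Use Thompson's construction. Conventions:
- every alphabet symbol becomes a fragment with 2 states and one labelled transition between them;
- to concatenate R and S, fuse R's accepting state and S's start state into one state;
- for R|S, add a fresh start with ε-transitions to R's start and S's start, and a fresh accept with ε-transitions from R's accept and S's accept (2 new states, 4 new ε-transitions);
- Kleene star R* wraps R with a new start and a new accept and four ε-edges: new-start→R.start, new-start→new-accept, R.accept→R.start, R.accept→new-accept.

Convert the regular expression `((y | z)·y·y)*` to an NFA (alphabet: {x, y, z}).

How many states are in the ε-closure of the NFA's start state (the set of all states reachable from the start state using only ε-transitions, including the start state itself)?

5

Compute the ε-closure size of each fragment's start state recursively; a symbol fragment's start has no outgoing ε-edge, so its closure is just itself (size 1).
  y | z → C = 1 + 1 + 1 = 3 (the new accept is not ε-reachable since no branch accepts ε)
  (y | z)·y·y → C equals the left operand's closure size = 3 (its accept is not ε-reachable, so the closure stops there)
  ((y | z)·y·y)* → new start has ε-edges to the inner start and to the new accept, so C = 2 + 3 = 5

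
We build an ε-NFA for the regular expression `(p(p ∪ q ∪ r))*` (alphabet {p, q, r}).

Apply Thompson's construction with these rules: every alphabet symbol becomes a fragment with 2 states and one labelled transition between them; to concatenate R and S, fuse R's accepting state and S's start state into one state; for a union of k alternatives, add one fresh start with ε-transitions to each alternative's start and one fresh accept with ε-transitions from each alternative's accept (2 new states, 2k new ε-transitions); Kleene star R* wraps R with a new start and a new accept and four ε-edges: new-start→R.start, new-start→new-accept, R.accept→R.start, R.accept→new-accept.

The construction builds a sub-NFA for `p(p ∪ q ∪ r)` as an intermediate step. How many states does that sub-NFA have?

Fragment for `p(p ∪ q ∪ r)`:
Each of the 4 symbol leaves contributes a 2-state fragment.
  p ∪ q ∪ r : 8 states
  p(p ∪ q ∪ r) : 9 states

9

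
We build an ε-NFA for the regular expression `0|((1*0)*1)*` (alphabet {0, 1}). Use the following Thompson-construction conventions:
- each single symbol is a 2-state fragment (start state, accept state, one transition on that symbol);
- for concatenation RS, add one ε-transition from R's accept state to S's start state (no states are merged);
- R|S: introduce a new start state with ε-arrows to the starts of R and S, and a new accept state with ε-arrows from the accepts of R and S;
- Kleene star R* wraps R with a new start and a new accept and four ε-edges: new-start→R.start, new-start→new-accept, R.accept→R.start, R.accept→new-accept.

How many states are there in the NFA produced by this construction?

16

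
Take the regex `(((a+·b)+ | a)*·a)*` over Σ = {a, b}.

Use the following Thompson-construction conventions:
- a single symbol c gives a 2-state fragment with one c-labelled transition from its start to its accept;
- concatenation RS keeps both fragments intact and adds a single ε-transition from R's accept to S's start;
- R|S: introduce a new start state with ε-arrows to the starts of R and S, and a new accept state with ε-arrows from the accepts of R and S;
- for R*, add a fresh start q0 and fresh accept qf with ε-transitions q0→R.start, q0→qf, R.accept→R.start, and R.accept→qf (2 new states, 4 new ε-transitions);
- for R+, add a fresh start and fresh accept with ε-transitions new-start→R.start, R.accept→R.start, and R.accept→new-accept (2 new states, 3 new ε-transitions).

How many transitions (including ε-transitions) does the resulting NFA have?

Building bottom-up:
Each of the 4 symbol leaves contributes 1 transition (1 symbol, 0 ε).
  a+ = 4 transitions (1 symbol, 3 ε)
  a+·b = 6 transitions (2 symbol, 4 ε)
  (a+·b)+ = 9 transitions (2 symbol, 7 ε)
  (a+·b)+ | a = 14 transitions (3 symbol, 11 ε)
  ((a+·b)+ | a)* = 18 transitions (3 symbol, 15 ε)
  ((a+·b)+ | a)*·a = 20 transitions (4 symbol, 16 ε)
  (((a+·b)+ | a)*·a)* = 24 transitions (4 symbol, 20 ε)

24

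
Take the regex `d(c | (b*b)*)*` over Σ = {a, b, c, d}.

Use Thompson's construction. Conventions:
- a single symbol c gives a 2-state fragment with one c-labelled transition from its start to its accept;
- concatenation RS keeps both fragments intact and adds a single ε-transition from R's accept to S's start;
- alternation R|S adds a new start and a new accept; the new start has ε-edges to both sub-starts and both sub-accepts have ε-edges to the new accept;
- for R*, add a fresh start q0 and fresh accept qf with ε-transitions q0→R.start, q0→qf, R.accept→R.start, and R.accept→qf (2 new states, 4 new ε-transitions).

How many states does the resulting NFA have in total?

16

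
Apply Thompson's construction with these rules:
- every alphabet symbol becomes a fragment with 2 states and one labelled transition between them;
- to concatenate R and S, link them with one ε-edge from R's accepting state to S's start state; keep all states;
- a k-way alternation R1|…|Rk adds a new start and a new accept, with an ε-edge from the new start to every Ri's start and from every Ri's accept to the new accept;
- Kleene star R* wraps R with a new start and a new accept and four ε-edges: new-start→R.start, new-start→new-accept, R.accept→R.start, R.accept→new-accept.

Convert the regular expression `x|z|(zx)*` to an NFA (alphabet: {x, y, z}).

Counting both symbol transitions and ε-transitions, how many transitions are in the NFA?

Bottom-up over the parse tree:
Each of the 4 symbol leaves contributes 1 transition (1 symbol, 0 ε).
  zx → 3 transitions (2 symbol, 1 ε)
  (zx)* → 7 transitions (2 symbol, 5 ε)
  x|z|(zx)* → 15 transitions (4 symbol, 11 ε)

15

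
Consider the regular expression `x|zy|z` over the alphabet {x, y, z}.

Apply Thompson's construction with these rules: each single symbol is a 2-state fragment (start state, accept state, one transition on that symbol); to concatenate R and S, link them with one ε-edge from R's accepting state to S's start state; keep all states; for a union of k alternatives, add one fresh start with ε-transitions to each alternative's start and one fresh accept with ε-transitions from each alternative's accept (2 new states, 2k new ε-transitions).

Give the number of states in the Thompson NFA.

Building bottom-up:
Each of the 4 symbol leaves contributes a 2-state fragment.
  zy : 4 states
  x|zy|z : 10 states

10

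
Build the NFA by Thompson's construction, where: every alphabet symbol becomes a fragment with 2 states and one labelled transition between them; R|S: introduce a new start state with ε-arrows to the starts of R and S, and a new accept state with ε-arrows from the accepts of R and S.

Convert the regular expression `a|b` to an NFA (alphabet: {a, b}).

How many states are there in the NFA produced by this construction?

Recursing over subexpressions:
Each of the 2 symbol leaves contributes a 2-state fragment.
  a|b → 6 states

6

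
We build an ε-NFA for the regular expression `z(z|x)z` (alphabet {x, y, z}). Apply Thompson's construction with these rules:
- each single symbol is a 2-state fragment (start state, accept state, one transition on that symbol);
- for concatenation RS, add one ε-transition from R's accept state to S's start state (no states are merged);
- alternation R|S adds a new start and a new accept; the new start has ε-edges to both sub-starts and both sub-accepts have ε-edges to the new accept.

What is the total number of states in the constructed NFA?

By structural recursion:
Each of the 4 symbol leaves contributes a 2-state fragment.
  z|x : 6 states
  z(z|x)z : 10 states

10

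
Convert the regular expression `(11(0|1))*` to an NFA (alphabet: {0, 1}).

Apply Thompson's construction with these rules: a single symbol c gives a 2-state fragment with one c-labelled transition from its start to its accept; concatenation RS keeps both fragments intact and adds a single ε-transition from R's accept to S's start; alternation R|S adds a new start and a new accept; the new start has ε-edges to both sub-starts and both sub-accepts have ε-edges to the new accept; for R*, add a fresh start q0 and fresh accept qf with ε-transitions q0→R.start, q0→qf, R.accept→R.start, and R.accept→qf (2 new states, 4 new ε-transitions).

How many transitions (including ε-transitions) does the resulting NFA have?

14

Bottom-up over the parse tree:
Each of the 4 symbol leaves contributes 1 transition (1 symbol, 0 ε).
  0|1 : 6 transitions (2 symbol, 4 ε)
  11(0|1) : 10 transitions (4 symbol, 6 ε)
  (11(0|1))* : 14 transitions (4 symbol, 10 ε)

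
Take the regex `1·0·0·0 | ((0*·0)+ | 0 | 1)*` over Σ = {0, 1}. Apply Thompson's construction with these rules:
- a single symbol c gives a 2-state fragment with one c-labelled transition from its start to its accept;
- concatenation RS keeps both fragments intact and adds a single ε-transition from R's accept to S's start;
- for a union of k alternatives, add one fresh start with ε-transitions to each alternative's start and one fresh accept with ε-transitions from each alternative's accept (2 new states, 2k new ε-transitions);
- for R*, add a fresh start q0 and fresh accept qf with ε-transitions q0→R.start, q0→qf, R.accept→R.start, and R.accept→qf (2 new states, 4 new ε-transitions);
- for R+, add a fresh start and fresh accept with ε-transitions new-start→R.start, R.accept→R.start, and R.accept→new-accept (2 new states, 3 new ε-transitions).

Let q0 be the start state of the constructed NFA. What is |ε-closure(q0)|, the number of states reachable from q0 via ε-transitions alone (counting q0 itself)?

13

Work bottom-up. For each fragment F, track |ε-closure(F.start)| and whether F's accept lies in that closure (i.e. whether F accepts ε). A single-symbol fragment has closure size 1 and does not accept ε.
  1·0·0·0 : same as the first factor's closure: |closure| = 1
  0* : new start has ε-edges to the inner start and to the new accept, so |closure| = 2 + 1 = 3
  0*·0 : the left operand accepts ε, so the closure extends into the next operand (via the concat ε-link); |closure| = 3 + 1 = 4
  (0*·0)+ : new start ε-reaches only the body's start; the new accept needs a symbol first: |closure| = 1 + 4 = 5
  (0*·0)+ | 0 | 1 : |closure| = 1 + 5 + 1 + 1 = 8 (the new accept is not ε-reachable since no branch accepts ε)
  ((0*·0)+ | 0 | 1)* : new start has ε-edges to the inner start and to the new accept, so |closure| = 2 + 8 = 10
  1·0·0·0 | ((0*·0)+ | 0 | 1)* : new start ε-reaches every alternative's start; at least one alternative accepts ε, so the union's new accept is reached too: |closure| = 1 + 1 + 10 + 1 = 13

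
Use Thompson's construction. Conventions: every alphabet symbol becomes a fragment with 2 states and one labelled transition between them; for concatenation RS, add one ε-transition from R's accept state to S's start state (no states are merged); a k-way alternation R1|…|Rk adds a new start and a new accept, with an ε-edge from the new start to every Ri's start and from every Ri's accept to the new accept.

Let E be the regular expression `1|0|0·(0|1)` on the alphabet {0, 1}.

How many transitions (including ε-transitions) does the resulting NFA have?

Recursing over subexpressions:
Each of the 5 symbol leaves contributes 1 transition (1 symbol, 0 ε).
  0|1 = 6 transitions (2 symbol, 4 ε)
  0·(0|1) = 8 transitions (3 symbol, 5 ε)
  1|0|0·(0|1) = 16 transitions (5 symbol, 11 ε)

16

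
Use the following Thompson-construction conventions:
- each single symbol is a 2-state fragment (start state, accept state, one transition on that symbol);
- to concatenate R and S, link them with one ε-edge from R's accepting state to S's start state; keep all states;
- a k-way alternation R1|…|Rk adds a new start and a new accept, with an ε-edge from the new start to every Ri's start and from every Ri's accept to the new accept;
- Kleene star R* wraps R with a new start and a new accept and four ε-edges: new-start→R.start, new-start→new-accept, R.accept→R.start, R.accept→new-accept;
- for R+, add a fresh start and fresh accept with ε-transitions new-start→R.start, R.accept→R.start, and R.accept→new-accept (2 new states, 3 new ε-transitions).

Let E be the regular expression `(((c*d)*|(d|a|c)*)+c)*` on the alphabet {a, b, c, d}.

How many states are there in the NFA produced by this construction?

Bottom-up over the parse tree:
Each of the 6 symbol leaves contributes a 2-state fragment.
  c* = 4 states
  c*d = 6 states
  (c*d)* = 8 states
  d|a|c = 8 states
  (d|a|c)* = 10 states
  (c*d)*|(d|a|c)* = 20 states
  ((c*d)*|(d|a|c)*)+ = 22 states
  ((c*d)*|(d|a|c)*)+c = 24 states
  (((c*d)*|(d|a|c)*)+c)* = 26 states

26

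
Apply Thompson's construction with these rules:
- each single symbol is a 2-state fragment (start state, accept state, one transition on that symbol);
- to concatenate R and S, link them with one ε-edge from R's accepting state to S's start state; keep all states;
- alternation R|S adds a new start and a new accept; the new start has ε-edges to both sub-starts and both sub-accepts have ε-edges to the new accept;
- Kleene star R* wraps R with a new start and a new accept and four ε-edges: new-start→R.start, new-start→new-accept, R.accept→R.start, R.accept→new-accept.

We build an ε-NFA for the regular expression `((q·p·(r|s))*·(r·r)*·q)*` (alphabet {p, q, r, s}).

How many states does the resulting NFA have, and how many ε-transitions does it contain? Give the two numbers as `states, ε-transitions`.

22, 21

Bottom-up over the parse tree:
Each of the 7 symbol leaves contributes 2 states and 0 ε-transitions.
  r|s = 6 states, 4 ε-transitions
  q·p·(r|s) = 10 states, 6 ε-transitions
  (q·p·(r|s))* = 12 states, 10 ε-transitions
  r·r = 4 states, 1 ε-transition
  (r·r)* = 6 states, 5 ε-transitions
  (q·p·(r|s))*·(r·r)*·q = 20 states, 17 ε-transitions
  ((q·p·(r|s))*·(r·r)*·q)* = 22 states, 21 ε-transitions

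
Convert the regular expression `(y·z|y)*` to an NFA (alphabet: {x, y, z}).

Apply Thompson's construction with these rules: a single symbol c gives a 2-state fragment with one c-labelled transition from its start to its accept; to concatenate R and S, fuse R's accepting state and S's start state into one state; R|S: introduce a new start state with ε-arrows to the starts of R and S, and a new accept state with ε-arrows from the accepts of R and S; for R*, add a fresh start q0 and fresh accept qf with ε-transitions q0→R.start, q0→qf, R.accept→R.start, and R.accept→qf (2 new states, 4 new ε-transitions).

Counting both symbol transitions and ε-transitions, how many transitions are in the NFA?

11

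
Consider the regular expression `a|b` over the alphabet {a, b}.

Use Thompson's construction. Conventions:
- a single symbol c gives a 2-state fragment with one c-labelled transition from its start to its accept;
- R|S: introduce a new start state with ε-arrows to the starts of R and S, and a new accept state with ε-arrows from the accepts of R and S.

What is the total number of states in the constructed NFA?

6

Building bottom-up:
Each of the 2 symbol leaves contributes a 2-state fragment.
  a|b → 6 states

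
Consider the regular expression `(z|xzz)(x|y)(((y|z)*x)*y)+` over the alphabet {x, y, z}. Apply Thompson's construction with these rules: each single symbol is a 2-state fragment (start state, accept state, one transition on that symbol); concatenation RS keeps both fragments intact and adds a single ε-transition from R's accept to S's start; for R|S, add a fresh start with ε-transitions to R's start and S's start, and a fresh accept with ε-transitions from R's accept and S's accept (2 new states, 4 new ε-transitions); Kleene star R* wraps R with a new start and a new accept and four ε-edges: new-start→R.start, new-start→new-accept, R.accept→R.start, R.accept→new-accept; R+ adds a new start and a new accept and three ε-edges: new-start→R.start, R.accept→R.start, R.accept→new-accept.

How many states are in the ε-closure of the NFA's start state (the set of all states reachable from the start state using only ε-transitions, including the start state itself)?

3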